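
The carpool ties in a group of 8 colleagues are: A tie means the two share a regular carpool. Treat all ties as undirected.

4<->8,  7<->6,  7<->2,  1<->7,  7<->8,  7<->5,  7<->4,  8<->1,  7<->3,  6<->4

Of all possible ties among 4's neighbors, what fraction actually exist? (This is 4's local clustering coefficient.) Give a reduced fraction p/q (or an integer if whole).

4's neighbors: 6, 7, and 8 (k = 3).
Possible neighbor pairs: C(3,2) = 3. Edges among them: 6–7, 7–8 → e = 2.
Clustering(4) = 2/3.

2/3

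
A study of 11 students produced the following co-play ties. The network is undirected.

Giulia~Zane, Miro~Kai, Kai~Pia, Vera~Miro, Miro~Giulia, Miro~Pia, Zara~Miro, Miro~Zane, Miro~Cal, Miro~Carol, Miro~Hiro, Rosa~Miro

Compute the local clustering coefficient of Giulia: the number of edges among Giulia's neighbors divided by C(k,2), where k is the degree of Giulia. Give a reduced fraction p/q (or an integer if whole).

1

Giulia's neighbors: Miro and Zane (k = 2).
Possible neighbor pairs: C(2,2) = 1. Edges among them: Miro–Zane → e = 1.
Clustering(Giulia) = 1/1.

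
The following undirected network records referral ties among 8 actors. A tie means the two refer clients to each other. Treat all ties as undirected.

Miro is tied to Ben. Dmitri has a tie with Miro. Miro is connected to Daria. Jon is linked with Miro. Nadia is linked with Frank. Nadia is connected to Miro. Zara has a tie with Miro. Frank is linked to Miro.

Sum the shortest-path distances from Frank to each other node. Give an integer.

12

Distances from Frank: Ben:2, Daria:2, Dmitri:2, Jon:2, Miro:1, Nadia:1, Zara:2.
Sum = 2 + 2 + 2 + 2 + 1 + 1 + 2 = 12.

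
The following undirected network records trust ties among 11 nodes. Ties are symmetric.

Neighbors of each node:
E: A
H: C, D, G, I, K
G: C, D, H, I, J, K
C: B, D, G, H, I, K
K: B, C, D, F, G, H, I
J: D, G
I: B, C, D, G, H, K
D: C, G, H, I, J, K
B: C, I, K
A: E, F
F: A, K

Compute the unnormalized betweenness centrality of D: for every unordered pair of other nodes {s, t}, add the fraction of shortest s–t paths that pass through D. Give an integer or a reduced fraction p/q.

4

Pairs whose geodesics pass through D — E–J: 1/2; A–J: 1/2; F–J: 1/2; K–J: 1/2; C–J: 1/2; J–H: 1/2; J–B: 3/6; J–I: 1/2.
All other pairs contribute 0.
Summing the contributions gives betweenness(D) = 4.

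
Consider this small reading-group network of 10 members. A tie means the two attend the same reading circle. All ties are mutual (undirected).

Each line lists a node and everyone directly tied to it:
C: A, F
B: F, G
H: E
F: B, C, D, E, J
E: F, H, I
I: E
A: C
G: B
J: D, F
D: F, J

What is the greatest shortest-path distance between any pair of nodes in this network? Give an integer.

4

Eccentricity of each node (its greatest distance to any other): A:4, B:3, C:3, D:3, E:3, F:2, G:4, H:4, I:4, J:3.
The maximum eccentricity is 4, realized for instance by the pair G–A via G – B – F – C – A. So the diameter is 4.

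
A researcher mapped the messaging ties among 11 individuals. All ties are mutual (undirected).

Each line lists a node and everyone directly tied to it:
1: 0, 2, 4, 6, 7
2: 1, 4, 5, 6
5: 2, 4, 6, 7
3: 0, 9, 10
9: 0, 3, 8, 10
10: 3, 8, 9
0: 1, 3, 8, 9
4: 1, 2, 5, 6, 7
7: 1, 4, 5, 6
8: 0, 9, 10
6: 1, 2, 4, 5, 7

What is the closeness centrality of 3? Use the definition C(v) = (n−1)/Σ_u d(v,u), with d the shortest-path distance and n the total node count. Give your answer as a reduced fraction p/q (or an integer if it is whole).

10/23

Distances from 3: 0:1, 1:2, 2:3, 4:3, 5:4, 6:3, 7:3, 8:2, 9:1, 10:1. Sum = 23.
n = 11, so closeness = 10/23.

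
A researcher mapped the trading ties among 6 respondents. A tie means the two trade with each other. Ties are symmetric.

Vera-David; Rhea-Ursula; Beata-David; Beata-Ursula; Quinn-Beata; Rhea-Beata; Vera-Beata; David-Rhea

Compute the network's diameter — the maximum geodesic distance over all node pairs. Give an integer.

Eccentricity of each node (its greatest distance to any other): Beata:1, David:2, Quinn:2, Rhea:2, Ursula:2, Vera:2.
The maximum eccentricity is 2, realized for instance by the pair Rhea–Quinn via Rhea – Beata – Quinn. So the diameter is 2.

2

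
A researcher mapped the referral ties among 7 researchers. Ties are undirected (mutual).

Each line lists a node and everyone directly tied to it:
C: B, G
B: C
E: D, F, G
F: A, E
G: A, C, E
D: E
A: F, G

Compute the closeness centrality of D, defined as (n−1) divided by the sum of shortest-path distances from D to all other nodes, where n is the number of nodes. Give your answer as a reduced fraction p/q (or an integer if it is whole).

Distances from D: A:3, B:4, C:3, E:1, F:2, G:2. Sum = 15.
n = 7, so closeness = 6/15 = 2/5.

2/5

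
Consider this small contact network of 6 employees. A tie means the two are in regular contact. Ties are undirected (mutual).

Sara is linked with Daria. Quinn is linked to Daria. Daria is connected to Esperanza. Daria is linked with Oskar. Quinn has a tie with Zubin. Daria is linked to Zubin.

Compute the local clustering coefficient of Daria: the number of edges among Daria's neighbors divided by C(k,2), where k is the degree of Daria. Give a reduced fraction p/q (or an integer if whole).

1/10

Daria's neighbors: Esperanza, Oskar, Quinn, Sara, and Zubin (k = 5).
Possible neighbor pairs: C(5,2) = 10. Edges among them: Quinn–Zubin → e = 1.
Clustering(Daria) = 1/10.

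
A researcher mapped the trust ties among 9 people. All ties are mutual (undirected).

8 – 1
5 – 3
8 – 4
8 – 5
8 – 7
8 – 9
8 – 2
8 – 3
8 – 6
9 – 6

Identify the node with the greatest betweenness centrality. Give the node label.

8

Unnormalized betweenness of each node: 1:0, 2:0, 3:0, 4:0, 5:0, 6:0, 7:0, 8:26, 9:0.
8 has the largest value, 26, making it the main broker — the node through which the most shortest paths run.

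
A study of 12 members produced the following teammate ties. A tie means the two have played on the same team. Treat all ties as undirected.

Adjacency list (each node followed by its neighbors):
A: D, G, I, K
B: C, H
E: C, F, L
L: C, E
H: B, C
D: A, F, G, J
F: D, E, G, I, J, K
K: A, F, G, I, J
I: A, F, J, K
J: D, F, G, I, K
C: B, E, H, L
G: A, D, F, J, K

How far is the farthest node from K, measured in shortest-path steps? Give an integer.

Distances from K: A:1, B:4, C:3, D:2, E:2, F:1, G:1, H:4, I:1, J:1, L:3.
The largest is 4 (to H and B), so the eccentricity of K is 4.

4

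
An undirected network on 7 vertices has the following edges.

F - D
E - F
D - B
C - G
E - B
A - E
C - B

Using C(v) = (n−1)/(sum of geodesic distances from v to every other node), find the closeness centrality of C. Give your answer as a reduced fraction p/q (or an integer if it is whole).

Distances from C: A:3, B:1, D:2, E:2, F:3, G:1. Sum = 12.
n = 7, so closeness = 6/12 = 1/2.

1/2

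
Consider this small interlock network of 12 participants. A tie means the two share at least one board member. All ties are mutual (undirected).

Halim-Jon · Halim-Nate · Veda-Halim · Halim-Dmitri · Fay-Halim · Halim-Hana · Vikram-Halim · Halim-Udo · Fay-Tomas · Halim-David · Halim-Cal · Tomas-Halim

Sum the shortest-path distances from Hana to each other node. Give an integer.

Distances from Hana: Cal:2, David:2, Dmitri:2, Fay:2, Halim:1, Jon:2, Nate:2, Tomas:2, Udo:2, Veda:2, Vikram:2.
Sum = 2 + 2 + 2 + 2 + 1 + 2 + 2 + 2 + 2 + 2 + 2 = 21.

21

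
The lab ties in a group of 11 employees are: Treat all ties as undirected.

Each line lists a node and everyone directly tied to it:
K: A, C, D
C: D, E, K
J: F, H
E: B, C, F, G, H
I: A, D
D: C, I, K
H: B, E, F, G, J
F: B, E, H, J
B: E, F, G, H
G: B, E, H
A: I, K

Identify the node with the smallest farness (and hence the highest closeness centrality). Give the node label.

Farness (sum of distances to all others) for each node — A:30, B:22, C:18, D:23, E:17, F:22, G:23, H:21, I:30, J:29, K:23.
The smallest farness is 17, for E, so E has the highest closeness.

E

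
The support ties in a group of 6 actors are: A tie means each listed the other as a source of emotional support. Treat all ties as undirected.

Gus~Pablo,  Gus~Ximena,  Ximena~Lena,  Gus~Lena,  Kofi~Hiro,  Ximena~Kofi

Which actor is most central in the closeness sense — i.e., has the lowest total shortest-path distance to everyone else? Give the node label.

Ximena

Farness (sum of distances to all others) for each node — Gus:8, Hiro:13, Kofi:9, Lena:9, Pablo:12, Ximena:7.
The smallest farness is 7, for Ximena, so Ximena has the highest closeness.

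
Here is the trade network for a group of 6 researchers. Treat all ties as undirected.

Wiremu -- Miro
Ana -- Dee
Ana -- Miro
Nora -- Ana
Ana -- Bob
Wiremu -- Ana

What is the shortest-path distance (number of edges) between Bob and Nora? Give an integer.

One shortest route is Bob – Ana – Nora, which uses 2 edges, and Bob and Nora are not directly tied, so nothing shorter exists. So d(Bob,Nora) = 2.

2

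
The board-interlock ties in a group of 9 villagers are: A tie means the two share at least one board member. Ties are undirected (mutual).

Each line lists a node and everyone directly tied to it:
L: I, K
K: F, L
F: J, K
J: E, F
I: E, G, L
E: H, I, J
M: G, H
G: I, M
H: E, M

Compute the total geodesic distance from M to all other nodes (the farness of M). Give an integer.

20

Distances from M: E:2, F:4, G:1, H:1, I:2, J:3, K:4, L:3.
Sum = 2 + 4 + 1 + 1 + 2 + 3 + 4 + 3 = 20.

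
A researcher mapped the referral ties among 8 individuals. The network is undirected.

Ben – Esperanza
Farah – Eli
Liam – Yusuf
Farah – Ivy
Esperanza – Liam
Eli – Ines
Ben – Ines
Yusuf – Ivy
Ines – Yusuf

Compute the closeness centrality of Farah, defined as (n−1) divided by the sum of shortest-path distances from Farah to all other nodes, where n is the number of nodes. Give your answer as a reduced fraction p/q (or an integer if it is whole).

Distances from Farah: Ben:3, Eli:1, Esperanza:4, Ines:2, Ivy:1, Liam:3, Yusuf:2. Sum = 16.
n = 8, so closeness = 7/16.

7/16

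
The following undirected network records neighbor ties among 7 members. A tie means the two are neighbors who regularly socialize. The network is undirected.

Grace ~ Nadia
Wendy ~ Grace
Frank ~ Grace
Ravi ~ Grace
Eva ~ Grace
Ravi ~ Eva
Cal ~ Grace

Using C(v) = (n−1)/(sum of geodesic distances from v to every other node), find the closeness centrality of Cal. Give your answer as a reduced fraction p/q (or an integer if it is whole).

6/11

Distances from Cal: Eva:2, Frank:2, Grace:1, Nadia:2, Ravi:2, Wendy:2. Sum = 11.
n = 7, so closeness = 6/11.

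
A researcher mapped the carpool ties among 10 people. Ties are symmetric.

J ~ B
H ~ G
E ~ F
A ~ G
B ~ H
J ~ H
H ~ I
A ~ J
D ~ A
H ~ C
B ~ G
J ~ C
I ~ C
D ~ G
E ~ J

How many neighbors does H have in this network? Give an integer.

5

H is directly tied to B, C, G, I, and J. That is 5 neighbors, so the degree of H is 5.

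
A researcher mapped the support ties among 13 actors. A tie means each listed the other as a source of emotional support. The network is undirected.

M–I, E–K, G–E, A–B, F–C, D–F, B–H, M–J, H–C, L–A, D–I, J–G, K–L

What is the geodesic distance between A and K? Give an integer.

2

One shortest route is A – L – K, which uses 2 edges, and A and K are not directly tied, so nothing shorter exists. So d(A,K) = 2.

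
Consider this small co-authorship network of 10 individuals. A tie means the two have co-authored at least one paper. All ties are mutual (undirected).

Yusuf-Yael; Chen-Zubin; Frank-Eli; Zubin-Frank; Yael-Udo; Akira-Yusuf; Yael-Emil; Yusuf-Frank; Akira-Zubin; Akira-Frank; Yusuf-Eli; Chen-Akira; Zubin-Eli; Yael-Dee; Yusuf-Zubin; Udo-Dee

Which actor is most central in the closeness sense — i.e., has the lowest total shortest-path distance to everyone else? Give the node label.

Farness (sum of distances to all others) for each node — Akira:17, Chen:23, Dee:22, Eli:18, Emil:23, Frank:17, Udo:22, Yael:15, Yusuf:13, Zubin:16.
The smallest farness is 13, for Yusuf, so Yusuf has the highest closeness.

Yusuf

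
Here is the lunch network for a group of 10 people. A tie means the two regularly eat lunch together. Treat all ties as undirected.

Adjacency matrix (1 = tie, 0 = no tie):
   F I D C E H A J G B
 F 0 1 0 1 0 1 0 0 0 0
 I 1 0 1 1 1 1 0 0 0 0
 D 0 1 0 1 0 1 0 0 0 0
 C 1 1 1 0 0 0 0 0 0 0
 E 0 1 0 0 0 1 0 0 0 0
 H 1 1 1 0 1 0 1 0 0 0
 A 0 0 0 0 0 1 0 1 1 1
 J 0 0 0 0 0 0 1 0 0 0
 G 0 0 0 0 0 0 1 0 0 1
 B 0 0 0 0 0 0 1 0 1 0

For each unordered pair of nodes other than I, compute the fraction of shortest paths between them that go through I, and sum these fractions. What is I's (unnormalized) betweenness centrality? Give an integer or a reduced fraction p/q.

4

Pairs whose geodesics pass through I — F–D: 1/3; F–E: 1/2; D–E: 1/2; C–E: 1; C–H: 1/3; C–A: 1/3; C–J: 1/3; C–G: 1/3; C–B: 1/3.
All other pairs contribute 0.
Summing the contributions gives betweenness(I) = 4.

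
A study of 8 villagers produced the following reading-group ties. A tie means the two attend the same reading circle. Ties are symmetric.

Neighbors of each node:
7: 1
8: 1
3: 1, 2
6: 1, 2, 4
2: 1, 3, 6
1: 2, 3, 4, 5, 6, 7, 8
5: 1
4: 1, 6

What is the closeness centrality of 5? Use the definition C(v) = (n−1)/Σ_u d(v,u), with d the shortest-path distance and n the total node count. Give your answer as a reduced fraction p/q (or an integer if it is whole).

Distances from 5: 1:1, 2:2, 3:2, 4:2, 6:2, 7:2, 8:2. Sum = 13.
n = 8, so closeness = 7/13.

7/13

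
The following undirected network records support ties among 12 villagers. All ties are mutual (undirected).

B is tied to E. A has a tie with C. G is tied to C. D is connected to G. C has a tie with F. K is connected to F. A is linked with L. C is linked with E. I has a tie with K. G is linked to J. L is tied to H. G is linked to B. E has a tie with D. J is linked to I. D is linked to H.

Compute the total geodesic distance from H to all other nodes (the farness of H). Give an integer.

30

Distances from H: A:2, B:3, C:3, D:1, E:2, F:4, G:2, I:4, J:3, K:5, L:1.
Sum = 2 + 3 + 3 + 1 + 2 + 4 + 2 + 4 + 3 + 5 + 1 = 30.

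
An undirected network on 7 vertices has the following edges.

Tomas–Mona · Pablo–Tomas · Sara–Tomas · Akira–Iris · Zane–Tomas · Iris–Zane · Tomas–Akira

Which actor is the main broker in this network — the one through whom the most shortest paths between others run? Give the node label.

Unnormalized betweenness of each node: Akira:2, Iris:1/2, Mona:0, Pablo:0, Sara:0, Tomas:25/2, Zane:2.
Tomas has the largest value, 25/2, making it the main broker — the node through which the most shortest paths run.

Tomas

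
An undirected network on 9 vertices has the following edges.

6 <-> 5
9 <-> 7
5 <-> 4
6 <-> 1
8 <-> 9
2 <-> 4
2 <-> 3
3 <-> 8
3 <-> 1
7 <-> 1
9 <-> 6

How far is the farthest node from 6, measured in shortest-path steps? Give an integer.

3

Distances from 6: 1:1, 2:3, 3:2, 4:2, 5:1, 7:2, 8:2, 9:1.
The largest is 3 (to 2), so the eccentricity of 6 is 3.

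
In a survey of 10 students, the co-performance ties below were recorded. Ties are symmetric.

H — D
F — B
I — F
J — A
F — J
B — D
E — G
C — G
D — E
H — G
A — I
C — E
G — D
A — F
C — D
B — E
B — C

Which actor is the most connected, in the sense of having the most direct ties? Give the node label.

Degrees — A:3, B:4, C:4, D:5, E:4, F:4, G:4, H:2, I:2, J:2.
The maximum is 5, attained only by D.

D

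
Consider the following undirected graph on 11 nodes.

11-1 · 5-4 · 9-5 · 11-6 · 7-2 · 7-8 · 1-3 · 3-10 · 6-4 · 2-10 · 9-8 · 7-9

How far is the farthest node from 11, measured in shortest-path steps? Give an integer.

Distances from 11: 1:1, 2:4, 3:2, 4:2, 5:3, 6:1, 7:5, 8:5, 9:4, 10:3.
The largest is 5 (to 8 and 7), so the eccentricity of 11 is 5.

5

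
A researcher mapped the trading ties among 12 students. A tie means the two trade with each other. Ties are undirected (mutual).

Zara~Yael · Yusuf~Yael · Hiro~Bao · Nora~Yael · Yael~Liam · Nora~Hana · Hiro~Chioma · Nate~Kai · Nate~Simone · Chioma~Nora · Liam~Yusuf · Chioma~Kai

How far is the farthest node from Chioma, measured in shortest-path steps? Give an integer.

3

Distances from Chioma: Bao:2, Hana:2, Hiro:1, Kai:1, Liam:3, Nate:2, Nora:1, Simone:3, Yael:2, Yusuf:3, Zara:3.
The largest is 3 (to Simone, Zara, Yusuf, and Liam), so the eccentricity of Chioma is 3.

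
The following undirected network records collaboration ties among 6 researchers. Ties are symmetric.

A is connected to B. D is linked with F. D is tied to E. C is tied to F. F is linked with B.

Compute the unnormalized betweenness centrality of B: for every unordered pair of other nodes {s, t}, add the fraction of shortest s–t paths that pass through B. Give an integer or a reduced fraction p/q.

Pairs whose geodesics pass through B — C–A: 1; D–A: 1; A–E: 1; A–F: 1.
All other pairs contribute 0.
Summing the contributions gives betweenness(B) = 4.

4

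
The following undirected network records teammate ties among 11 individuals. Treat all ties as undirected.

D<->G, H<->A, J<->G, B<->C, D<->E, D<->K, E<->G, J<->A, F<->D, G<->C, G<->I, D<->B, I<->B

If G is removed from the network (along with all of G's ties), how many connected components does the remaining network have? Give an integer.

Without G, the remaining ties split the others into: {B, C, D, E, F, I, K}; {A, H, J}.
That's 2 separate components.

2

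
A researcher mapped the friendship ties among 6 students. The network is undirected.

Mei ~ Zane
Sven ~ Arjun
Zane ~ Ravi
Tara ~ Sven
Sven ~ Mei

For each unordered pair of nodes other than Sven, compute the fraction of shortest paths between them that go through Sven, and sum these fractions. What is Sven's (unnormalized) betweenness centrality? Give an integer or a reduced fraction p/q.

7

Pairs whose geodesics pass through Sven — Tara–Mei: 1; Tara–Arjun: 1; Tara–Zane: 1; Tara–Ravi: 1; Mei–Arjun: 1; Arjun–Zane: 1; Arjun–Ravi: 1.
All other pairs contribute 0.
Summing the contributions gives betweenness(Sven) = 7.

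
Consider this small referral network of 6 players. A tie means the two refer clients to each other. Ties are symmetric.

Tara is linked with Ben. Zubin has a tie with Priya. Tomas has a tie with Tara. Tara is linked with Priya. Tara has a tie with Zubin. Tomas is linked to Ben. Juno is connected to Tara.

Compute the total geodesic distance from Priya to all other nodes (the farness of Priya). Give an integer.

Distances from Priya: Ben:2, Juno:2, Tara:1, Tomas:2, Zubin:1.
Sum = 2 + 2 + 1 + 2 + 1 = 8.

8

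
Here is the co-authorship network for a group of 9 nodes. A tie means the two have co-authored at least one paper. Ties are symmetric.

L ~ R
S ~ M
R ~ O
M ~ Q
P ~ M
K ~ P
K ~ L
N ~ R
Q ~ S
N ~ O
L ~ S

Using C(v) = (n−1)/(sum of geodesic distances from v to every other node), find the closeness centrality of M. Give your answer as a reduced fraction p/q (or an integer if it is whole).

4/9

Distances from M: K:2, L:2, N:4, O:4, P:1, Q:1, R:3, S:1. Sum = 18.
n = 9, so closeness = 8/18 = 4/9.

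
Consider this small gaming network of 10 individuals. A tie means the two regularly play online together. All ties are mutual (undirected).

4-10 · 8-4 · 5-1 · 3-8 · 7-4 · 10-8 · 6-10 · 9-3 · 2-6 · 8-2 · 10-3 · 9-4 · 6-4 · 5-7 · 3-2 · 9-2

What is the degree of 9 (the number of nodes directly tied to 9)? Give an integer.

3

9 is directly tied to 2, 3, and 4. That is 3 neighbors, so the degree of 9 is 3.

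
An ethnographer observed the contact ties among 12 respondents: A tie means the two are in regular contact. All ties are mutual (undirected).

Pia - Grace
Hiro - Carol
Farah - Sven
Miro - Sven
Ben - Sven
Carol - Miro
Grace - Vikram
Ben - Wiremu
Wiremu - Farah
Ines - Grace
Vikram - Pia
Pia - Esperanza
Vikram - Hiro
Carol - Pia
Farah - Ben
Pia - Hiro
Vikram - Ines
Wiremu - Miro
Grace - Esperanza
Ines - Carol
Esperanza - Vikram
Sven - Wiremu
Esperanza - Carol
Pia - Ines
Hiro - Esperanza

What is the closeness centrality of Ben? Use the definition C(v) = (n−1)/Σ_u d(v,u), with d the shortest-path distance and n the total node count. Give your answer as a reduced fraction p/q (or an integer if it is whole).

11/34

Distances from Ben: Carol:3, Esperanza:4, Farah:1, Grace:5, Hiro:4, Ines:4, Miro:2, Pia:4, Sven:1, Vikram:5, Wiremu:1. Sum = 34.
n = 12, so closeness = 11/34.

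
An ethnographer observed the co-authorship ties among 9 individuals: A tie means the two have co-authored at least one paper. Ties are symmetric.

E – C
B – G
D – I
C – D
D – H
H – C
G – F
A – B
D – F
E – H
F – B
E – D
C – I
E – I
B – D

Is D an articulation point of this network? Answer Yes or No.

Yes

Removing D leaves {A, B, F, and G} with no path to {C, E, H, and I}, so the network splits into 2 components. D is a cut vertex.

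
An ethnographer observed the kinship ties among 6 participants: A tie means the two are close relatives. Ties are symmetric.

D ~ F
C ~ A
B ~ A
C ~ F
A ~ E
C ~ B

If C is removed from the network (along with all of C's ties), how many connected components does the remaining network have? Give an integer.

2

Without C, the remaining ties split the others into: {A, B, E}; {D, F}.
That's 2 separate components.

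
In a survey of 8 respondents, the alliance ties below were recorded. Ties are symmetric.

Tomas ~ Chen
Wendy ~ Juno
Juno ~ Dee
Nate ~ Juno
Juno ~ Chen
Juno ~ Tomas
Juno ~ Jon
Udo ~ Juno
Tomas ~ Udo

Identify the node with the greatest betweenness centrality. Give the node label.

Juno

Unnormalized betweenness of each node: Chen:0, Dee:0, Jon:0, Juno:37/2, Nate:0, Tomas:1/2, Udo:0, Wendy:0.
Juno has the largest value, 37/2, making it the main broker — the node through which the most shortest paths run.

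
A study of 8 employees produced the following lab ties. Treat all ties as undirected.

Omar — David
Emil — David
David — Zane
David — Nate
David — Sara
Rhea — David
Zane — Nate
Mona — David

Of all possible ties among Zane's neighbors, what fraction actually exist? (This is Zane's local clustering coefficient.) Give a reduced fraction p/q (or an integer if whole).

1

Zane's neighbors: David and Nate (k = 2).
Possible neighbor pairs: C(2,2) = 1. Edges among them: David–Nate → e = 1.
Clustering(Zane) = 1/1.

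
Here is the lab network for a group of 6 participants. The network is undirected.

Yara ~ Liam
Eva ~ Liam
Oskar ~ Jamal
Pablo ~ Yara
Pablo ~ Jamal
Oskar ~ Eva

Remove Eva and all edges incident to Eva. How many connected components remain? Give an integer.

Eva's neighbors (Liam and Oskar) remain reachable from one another through other ties, so the rest of the network stays in one piece.

1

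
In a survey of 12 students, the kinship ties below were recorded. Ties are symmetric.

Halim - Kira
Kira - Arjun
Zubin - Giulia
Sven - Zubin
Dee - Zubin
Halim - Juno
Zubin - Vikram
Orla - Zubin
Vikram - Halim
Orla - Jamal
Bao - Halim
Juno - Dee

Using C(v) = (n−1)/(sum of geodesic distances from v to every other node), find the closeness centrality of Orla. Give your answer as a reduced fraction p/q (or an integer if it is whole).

11/29

Distances from Orla: Arjun:5, Bao:4, Dee:2, Giulia:2, Halim:3, Jamal:1, Juno:3, Kira:4, Sven:2, Vikram:2, Zubin:1. Sum = 29.
n = 12, so closeness = 11/29.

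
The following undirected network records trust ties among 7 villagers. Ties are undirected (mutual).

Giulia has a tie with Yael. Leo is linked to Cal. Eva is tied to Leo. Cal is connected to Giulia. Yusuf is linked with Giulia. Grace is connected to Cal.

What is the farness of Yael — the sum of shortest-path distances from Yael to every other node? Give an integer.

15

Distances from Yael: Cal:2, Eva:4, Giulia:1, Grace:3, Leo:3, Yusuf:2.
Sum = 2 + 4 + 1 + 3 + 3 + 2 = 15.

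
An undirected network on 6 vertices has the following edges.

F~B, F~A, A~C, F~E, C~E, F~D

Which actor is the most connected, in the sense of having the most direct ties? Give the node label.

Degrees — A:2, B:1, C:2, D:1, E:2, F:4.
The maximum is 4, attained only by F.

F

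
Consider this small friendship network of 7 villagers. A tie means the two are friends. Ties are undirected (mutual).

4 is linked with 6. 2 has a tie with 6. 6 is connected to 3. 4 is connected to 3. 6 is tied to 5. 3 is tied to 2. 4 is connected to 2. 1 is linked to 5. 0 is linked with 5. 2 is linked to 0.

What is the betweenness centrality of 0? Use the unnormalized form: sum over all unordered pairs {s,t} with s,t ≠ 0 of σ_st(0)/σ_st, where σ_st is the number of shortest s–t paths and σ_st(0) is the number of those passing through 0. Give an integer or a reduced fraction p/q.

1

Pairs whose geodesics pass through 0 — 2–5: 1/2; 2–1: 1/2.
All other pairs contribute 0.
Summing the contributions gives betweenness(0) = 1.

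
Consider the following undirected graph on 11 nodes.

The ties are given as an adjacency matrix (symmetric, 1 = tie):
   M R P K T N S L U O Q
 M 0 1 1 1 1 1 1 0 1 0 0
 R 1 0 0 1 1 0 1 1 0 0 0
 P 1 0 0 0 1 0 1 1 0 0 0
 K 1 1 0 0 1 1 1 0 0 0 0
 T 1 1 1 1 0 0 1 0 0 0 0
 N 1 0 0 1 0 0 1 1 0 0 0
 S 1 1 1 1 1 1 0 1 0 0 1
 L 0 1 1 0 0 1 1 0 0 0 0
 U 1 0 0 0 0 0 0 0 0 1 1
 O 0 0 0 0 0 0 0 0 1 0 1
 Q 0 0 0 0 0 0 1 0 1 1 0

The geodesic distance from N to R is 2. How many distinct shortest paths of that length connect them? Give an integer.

The shortest distance is 2. The length-2 paths are: N–M–R; N–K–R; N–S–R; N–L–R.
That gives 4 distinct shortest paths.

4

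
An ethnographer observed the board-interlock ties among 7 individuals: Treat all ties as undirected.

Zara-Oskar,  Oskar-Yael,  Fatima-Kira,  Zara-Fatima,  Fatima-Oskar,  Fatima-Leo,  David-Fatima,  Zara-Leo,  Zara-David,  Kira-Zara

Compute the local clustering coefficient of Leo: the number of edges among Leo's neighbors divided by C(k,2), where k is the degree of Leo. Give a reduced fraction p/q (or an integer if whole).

1

Leo's neighbors: Fatima and Zara (k = 2).
Possible neighbor pairs: C(2,2) = 1. Edges among them: Fatima–Zara → e = 1.
Clustering(Leo) = 1/1.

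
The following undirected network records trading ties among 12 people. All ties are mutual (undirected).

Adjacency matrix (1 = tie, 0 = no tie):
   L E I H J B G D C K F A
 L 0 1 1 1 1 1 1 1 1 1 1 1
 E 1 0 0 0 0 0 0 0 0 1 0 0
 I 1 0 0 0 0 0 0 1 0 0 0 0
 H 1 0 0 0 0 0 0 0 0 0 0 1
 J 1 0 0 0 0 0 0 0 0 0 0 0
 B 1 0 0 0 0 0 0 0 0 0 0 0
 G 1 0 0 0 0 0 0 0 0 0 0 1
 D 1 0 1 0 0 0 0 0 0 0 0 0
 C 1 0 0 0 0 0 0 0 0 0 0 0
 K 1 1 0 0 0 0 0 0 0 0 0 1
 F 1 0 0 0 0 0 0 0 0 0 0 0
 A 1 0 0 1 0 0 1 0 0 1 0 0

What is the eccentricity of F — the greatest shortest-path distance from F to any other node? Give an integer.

2

Distances from F: A:2, B:2, C:2, D:2, E:2, G:2, H:2, I:2, J:2, K:2, L:1.
The largest is 2 (to E, I, H, J, B, G, D, C, K, and A), so the eccentricity of F is 2.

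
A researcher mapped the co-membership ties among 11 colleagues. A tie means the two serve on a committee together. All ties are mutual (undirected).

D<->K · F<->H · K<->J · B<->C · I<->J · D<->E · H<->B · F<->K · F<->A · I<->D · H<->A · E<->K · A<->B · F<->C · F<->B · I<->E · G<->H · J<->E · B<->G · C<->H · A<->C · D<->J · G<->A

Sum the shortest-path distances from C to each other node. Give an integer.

21

Distances from C: A:1, B:1, D:3, E:3, F:1, G:2, H:1, I:4, J:3, K:2.
Sum = 1 + 1 + 3 + 3 + 1 + 2 + 1 + 4 + 3 + 2 = 21.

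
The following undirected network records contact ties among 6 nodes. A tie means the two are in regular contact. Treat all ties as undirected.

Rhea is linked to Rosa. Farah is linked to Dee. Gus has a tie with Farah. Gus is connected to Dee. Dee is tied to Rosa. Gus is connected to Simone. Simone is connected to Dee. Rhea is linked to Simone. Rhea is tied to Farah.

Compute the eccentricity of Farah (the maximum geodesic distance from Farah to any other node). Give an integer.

2

Distances from Farah: Dee:1, Gus:1, Rhea:1, Rosa:2, Simone:2.
The largest is 2 (to Rosa and Simone), so the eccentricity of Farah is 2.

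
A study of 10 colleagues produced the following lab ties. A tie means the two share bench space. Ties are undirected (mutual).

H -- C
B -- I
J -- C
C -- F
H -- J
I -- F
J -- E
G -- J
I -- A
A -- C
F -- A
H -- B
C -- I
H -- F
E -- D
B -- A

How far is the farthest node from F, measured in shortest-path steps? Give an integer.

Distances from F: A:1, B:2, C:1, D:4, E:3, G:3, H:1, I:1, J:2.
The largest is 4 (to D), so the eccentricity of F is 4.

4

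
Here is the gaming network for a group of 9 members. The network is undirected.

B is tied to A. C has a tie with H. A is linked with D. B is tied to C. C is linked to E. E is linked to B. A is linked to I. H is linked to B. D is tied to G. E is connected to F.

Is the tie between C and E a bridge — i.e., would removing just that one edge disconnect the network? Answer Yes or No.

Even without that edge, C still reaches E via C – B – E, so the network stays connected. Not a bridge.

No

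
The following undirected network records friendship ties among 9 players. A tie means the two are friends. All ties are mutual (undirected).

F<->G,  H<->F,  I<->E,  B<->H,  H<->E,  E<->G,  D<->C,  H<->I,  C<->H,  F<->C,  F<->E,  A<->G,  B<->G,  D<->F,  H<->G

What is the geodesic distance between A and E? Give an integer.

One shortest route is A – G – E, which uses 2 edges, and A and E are not directly tied, so nothing shorter exists. So d(A,E) = 2.

2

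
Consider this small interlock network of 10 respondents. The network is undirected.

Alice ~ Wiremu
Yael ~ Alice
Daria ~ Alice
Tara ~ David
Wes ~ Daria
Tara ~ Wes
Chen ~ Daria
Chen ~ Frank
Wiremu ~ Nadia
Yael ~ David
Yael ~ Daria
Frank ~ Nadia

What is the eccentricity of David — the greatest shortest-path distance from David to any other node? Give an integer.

4

Distances from David: Alice:2, Chen:3, Daria:2, Frank:4, Nadia:4, Tara:1, Wes:2, Wiremu:3, Yael:1.
The largest is 4 (to Nadia and Frank), so the eccentricity of David is 4.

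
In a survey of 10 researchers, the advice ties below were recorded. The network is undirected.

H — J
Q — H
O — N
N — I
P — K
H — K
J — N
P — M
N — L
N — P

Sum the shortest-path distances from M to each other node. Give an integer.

24

Distances from M: H:3, I:3, J:3, K:2, L:3, N:2, O:3, P:1, Q:4.
Sum = 3 + 3 + 3 + 2 + 3 + 2 + 3 + 1 + 4 = 24.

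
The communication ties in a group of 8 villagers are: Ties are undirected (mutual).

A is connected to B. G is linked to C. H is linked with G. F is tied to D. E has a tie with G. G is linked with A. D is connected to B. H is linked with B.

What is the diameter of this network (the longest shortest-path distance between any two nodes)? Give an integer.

Eccentricity of each node (its greatest distance to any other): A:3, B:3, C:5, D:4, E:5, F:5, G:4, H:3.
The maximum eccentricity is 5, realized for instance by the pair F–E via F – D – B – A – G – E. So the diameter is 5.

5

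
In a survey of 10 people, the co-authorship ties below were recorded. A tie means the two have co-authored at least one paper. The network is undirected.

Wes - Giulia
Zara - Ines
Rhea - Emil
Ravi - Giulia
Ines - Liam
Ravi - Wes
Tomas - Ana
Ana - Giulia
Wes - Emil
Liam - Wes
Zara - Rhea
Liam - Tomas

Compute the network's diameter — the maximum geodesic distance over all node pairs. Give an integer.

4

Eccentricity of each node (its greatest distance to any other): Ana:4, Emil:3, Giulia:4, Ines:3, Liam:3, Ravi:4, Rhea:4, Tomas:4, Wes:3, Zara:4.
The maximum eccentricity is 4, realized for instance by the pair Zara–Ana via Zara – Ines – Liam – Tomas – Ana. So the diameter is 4.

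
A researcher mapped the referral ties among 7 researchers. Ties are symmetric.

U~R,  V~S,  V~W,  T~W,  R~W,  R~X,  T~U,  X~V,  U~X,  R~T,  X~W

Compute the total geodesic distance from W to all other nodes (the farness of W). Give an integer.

8

Distances from W: R:1, S:2, T:1, U:2, V:1, X:1.
Sum = 1 + 2 + 1 + 2 + 1 + 1 = 8.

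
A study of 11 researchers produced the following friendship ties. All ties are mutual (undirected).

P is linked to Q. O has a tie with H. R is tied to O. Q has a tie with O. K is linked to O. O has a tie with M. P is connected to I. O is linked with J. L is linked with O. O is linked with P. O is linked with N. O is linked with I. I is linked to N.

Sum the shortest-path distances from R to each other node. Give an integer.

19

Distances from R: H:2, I:2, J:2, K:2, L:2, M:2, N:2, O:1, P:2, Q:2.
Sum = 2 + 2 + 2 + 2 + 2 + 2 + 2 + 1 + 2 + 2 = 19.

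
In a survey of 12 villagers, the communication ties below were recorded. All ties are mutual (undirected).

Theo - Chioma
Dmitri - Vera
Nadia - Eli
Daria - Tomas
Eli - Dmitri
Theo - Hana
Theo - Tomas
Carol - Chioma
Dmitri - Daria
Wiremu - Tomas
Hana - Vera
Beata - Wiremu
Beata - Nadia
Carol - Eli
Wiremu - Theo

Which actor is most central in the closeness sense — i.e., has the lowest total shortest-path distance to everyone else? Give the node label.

Theo

Farness (sum of distances to all others) for each node — Beata:27, Carol:26, Chioma:25, Daria:25, Dmitri:23, Eli:23, Hana:26, Nadia:27, Theo:21, Tomas:23, Vera:27, Wiremu:23.
The smallest farness is 21, for Theo, so Theo has the highest closeness.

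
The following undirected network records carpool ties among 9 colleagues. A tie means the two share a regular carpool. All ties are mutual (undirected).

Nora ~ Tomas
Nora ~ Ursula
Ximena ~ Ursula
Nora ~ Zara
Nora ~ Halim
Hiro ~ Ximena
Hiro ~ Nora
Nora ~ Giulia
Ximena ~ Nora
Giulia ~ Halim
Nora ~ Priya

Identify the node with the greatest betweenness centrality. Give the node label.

Unnormalized betweenness of each node: Giulia:0, Halim:0, Hiro:0, Nora:49/2, Priya:0, Tomas:0, Ursula:0, Ximena:1/2, Zara:0.
Nora has the largest value, 49/2, making it the main broker — the node through which the most shortest paths run.

Nora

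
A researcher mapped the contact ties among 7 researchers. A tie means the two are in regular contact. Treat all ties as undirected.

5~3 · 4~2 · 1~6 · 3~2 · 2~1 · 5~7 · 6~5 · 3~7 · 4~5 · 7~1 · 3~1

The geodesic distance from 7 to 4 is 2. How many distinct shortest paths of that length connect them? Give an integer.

1

The shortest distance is 2, and the only length-2 path is 7–5–4. So there is exactly 1 shortest path.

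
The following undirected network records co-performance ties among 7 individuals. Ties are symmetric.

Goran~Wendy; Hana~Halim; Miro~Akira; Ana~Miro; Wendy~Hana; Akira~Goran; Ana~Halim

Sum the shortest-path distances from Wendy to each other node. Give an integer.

Distances from Wendy: Akira:2, Ana:3, Goran:1, Halim:2, Hana:1, Miro:3.
Sum = 2 + 3 + 1 + 2 + 1 + 3 = 12.

12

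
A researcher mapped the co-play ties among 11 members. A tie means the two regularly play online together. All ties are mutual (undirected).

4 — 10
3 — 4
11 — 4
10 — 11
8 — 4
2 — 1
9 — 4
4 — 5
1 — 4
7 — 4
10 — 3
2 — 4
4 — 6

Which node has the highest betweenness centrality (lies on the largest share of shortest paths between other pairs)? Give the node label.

4

Unnormalized betweenness of each node: 1:0, 2:0, 3:0, 4:83/2, 5:0, 6:0, 7:0, 8:0, 9:0, 10:1/2, 11:0.
4 has the largest value, 83/2, making it the main broker — the node through which the most shortest paths run.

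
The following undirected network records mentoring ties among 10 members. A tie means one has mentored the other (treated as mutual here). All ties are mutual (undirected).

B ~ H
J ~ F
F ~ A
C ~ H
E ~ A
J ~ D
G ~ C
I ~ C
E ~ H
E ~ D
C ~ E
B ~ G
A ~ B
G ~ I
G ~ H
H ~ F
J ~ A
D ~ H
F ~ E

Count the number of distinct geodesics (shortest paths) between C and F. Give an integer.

The shortest distance is 2. The length-2 paths are: C–H–F; C–E–F.
That gives 2 distinct shortest paths.

2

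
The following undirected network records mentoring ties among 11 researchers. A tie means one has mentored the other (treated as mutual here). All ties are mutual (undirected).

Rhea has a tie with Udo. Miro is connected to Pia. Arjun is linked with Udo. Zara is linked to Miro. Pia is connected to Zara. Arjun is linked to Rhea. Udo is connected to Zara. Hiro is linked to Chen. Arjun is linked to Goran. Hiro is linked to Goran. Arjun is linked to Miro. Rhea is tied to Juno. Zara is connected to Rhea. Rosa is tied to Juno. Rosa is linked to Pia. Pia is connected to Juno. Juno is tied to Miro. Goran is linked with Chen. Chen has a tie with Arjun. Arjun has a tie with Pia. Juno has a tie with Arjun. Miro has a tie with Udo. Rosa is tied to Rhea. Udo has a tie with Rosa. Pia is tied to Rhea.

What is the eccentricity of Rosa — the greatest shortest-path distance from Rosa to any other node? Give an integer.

4

Distances from Rosa: Arjun:2, Chen:3, Goran:3, Hiro:4, Juno:1, Miro:2, Pia:1, Rhea:1, Udo:1, Zara:2.
The largest is 4 (to Hiro), so the eccentricity of Rosa is 4.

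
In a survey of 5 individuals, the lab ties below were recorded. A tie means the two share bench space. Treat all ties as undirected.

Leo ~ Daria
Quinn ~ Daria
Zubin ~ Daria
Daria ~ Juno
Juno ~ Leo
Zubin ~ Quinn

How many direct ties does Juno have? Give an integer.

2

Juno is directly tied to Daria and Leo. That is 2 neighbors, so the degree of Juno is 2.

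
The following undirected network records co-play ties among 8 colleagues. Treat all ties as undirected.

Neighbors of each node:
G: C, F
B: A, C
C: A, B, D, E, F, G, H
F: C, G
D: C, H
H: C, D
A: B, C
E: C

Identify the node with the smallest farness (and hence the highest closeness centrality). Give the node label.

Farness (sum of distances to all others) for each node — A:12, B:12, C:7, D:12, E:13, F:12, G:12, H:12.
The smallest farness is 7, for C, so C has the highest closeness.

C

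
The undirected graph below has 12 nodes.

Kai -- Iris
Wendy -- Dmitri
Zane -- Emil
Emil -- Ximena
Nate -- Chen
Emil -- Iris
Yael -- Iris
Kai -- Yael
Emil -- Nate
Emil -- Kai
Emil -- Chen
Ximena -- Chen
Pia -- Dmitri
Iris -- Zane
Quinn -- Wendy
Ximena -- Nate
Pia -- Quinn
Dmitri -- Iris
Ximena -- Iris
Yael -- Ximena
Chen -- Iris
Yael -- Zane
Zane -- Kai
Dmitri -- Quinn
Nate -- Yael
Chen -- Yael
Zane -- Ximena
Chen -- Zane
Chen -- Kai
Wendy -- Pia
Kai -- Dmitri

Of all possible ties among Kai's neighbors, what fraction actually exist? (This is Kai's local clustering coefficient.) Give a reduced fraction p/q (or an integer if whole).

Kai's neighbors: Chen, Dmitri, Emil, Iris, Yael, and Zane (k = 6).
Possible neighbor pairs: C(6,2) = 15. Edges among them: Chen–Emil, Chen–Iris, Chen–Yael, Chen–Zane, Dmitri–Iris, Emil–Iris, Emil–Zane, Iris–Yael, Iris–Zane, Yael–Zane → e = 10.
Clustering(Kai) = 10/15 = 2/3.

2/3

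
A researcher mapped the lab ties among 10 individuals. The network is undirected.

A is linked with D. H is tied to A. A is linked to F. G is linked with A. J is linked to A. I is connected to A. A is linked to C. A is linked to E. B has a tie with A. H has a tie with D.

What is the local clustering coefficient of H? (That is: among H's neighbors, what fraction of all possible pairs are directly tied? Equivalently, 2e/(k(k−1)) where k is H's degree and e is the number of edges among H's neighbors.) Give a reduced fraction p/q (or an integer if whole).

1

H's neighbors: A and D (k = 2).
Possible neighbor pairs: C(2,2) = 1. Edges among them: A–D → e = 1.
Clustering(H) = 1/1.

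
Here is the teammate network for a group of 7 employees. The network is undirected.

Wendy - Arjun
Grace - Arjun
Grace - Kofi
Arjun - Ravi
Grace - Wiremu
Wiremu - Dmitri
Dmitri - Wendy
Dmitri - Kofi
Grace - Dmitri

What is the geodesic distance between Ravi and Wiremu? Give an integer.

One shortest route is Ravi – Arjun – Grace – Wiremu, which uses 3 edges, and at distance 2 from Ravi we only reach {Grace, Wendy}, which does not include Wiremu. So d(Ravi,Wiremu) = 3.

3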